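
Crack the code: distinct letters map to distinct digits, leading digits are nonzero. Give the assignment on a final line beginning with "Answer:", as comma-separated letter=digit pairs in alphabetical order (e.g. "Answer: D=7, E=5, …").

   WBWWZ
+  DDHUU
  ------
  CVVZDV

Step 1. [col 1: Z + U ≡ V (mod 10)] no forcing yet in column 1 (carry-in 0); Z=8 is free and consistent — try it, so Z=8.
Step 2. [col 1: Z + U ≡ V (mod 10)] V=0 is one option consistent with column 1 (Z + U ≡ V (mod 10), carry-in 0) — take it. So V=0.
Step 3. [col 1: Z + U ≡ V (mod 10)] from column 1 (Z=8, V=0, carry-in 0, digits 0,8 already taken and all letters distinct): U must equal 2. So U=2.
Step 4. [col 2: W + U ≡ D (mod 10)] several values work for D in column 2 (W + U ≡ D (mod 10), carry-in 1); try D=6, so D=6.
Step 5. [col 2: W + U ≡ D (mod 10)] in column 2 we have W+U≡D with carry-in 1; given U=2, D=6 and digits 0,2,6,8 already taken and all letters distinct, that pins W to 3, so W=3.
Step 6. [C] the sum has 6 digits but both addends have 5; that extra leading digit C is the final carry, namely 1 ⇒ C=1.
Step 7. [col 3: W + H ≡ Z (mod 10)] in column 3 we have W+H≡Z with carry-in 0; given W=3, Z=8 and digits 0,1,2,3,6,8 already taken and all letters distinct, that pins H to 5 ⇒ H=5.
Step 8. [col 4: B + D ≡ V (mod 10)] column 4 reads B+D+carry(0)=V with D=6, V=0; with digits 0,1,2,3,5,6,8 already taken and all letters distinct, the only value for B is 4 ⇒ B=4.

Answer: B=4, C=1, D=6, H=5, U=2, V=0, W=3, Z=8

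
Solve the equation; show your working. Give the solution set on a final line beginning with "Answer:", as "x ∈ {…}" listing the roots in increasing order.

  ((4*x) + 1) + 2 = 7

Step 1. [((4*x) + 1) + 2 = 7] +2 is outermost — subtract 2 both sides, so sub: (4*x) + 1 = 5.
Step 2. [(4*x) + 1 = 5] peel the +1: subtract 1 from each side, so sub: 4*x = 4.
Step 3. [4*x = 4] divide by the outer 4. So div: x = 1.

Answer: x ∈ {1}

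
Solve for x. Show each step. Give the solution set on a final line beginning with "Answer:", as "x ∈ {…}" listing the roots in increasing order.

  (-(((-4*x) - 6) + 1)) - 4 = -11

Step 1. [(-(((-4*x) - 6) + 1)) - 4 = -11] peel the -4: add 4 from each side, so sub: -(((-4*x) - 6) + 1) = -7.
Step 2. [-(((-4*x) - 6) + 1) = -7] flip signs both sides, so neg: ((-4*x) - 6) + 1 = 7.
Step 3. [((-4*x) - 6) + 1 = 7] 1 comes off first (subtract 1) ⇒ sub: (-4*x) - 6 = 6.
Step 4. [(-4*x) - 6 = 6] the outer -6 inverts by adding 6. So sub: -4*x = 12.
Step 5. [-4*x = 12] -4 out front; divide by -4, so div: x = -3.

Answer: x ∈ {-3}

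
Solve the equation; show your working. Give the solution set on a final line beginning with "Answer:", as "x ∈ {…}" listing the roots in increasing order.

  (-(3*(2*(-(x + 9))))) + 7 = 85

Step 1. [(-(3*(2*(-(x + 9))))) + 7 = 85] 7 comes off first (subtract 7). So sub: -(3*(2*(-(x + 9)))) = 78.
Step 2. [-(3*(2*(-(x + 9)))) = 78] leading − — multiply by −1 ⇒ neg: 3*(2*(-(x + 9))) = -78.
Step 3. [3*(2*(-(x + 9))) = -78] LHS = 3·(…); ÷3 both sides, so div: 2*(-(x + 9)) = -26.
Step 4. [2*(-(x + 9)) = -26] 2 out front; divide by 2, so div: -(x + 9) = -13.
Step 5. [-(x + 9) = -13] LHS negated; negate both sides, so neg: x + 9 = 13.
Step 6. [x + 9 = 13] peel the +9: subtract 9 from each side. So sub: x = 4.

Answer: x ∈ {4}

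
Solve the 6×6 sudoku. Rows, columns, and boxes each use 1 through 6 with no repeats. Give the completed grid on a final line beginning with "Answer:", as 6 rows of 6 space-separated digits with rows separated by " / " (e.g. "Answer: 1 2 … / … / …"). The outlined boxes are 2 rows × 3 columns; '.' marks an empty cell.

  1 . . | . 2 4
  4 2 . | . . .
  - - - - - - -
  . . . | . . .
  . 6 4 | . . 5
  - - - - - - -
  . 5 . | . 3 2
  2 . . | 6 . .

Step 1. [r6c6∈{1}] r6c6 has the single candidate 1. So r6c6=1.
Step 2. [r1c2∈{3}] r1c2's peers cover all but 3 ⇒ r1c2=3.
Step 3. [r4c5∈{1}] nothing but 1 survives at r4c5 ⇒ r4c5=1.
Step 4. [r3c3∈{1,2,3,5}] 2 has one home in col 3: r3c3, so r3c3=2.
Step 5. [r1c3∈{5,6}] in row 1, 6 fits only at r1c3. So r1c3=6.
Step 6. [r2c3∈{5}] nothing but 5 survives at r2c3, so r2c3=5.
Step 7. [r2c5∈{6}] nothing but 6 survives at r2c5. So r2c5=6.
Step 8. [r5c4∈{4}] nothing but 4 survives at r5c4, so r5c4=4.
Step 9. [r3c4∈{3}] r3c4 is down to just 3. So r3c4=3.
Step 10. [r5c1∈{6}] r5c1's peers cover all but 6, so r5c1=6.
Step 11. [r3c5∈{4}] only 4 remains possible at r3c5 ⇒ r3c5=4.
Step 12. [r2c6∈{3}] r2c6 is down to just 3, so r2c6=3.
Step 13. [r6c5∈{5}] r6c5 has the single candidate 5, so r6c5=5.
Step 14. [r1c4∈{5}] r1c4's peers cover all but 5. So r1c4=5.
Step 15. [r3c1∈{5}] only 5 remains possible at r3c1. So r3c1=5.
Step 16. [r6c2∈{4}] r6c2 has the single candidate 4 ⇒ r6c2=4.
Step 17. [r4c4∈{2}] only 2 remains possible at r4c4, so r4c4=2.
Step 18. [r3c2∈{1}] only 1 remains possible at r3c2 ⇒ r3c2=1.
Step 19. [r5c3∈{1}] r5c3's peers cover all but 1. So r5c3=1.
Step 20. [r2c4∈{1}] only 1 remains possible at r2c4. So r2c4=1.
Step 21. [r6c3∈{3}] r6c3 has the single candidate 3, so r6c3=3.
Step 22. [r4c1∈{3}] r4c1 has the single candidate 3. So r4c1=3.
Step 23. [r3c6∈{6}] only 6 remains possible at r3c6. So r3c6=6.

Answer: 1 3 6 5 2 4 / 4 2 5 1 6 3 / 5 1 2 3 4 6 / 3 6 4 2 1 5 / 6 5 1 4 3 2 / 2 4 3 6 5 1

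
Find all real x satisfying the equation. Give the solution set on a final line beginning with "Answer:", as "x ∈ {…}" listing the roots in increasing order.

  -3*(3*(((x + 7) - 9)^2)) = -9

Step 1. [-3*(3*(((x + 7) - 9)^2)) = -9] -3·(inner) — divide through by -3. So div: 3*(((x + 7) - 9)^2) = 3.
Step 2. [3*(((x + 7) - 9)^2) = 3] 3·(inner) — divide through by 3, so div: ((x + 7) - 9)^2 = 1.
Step 3. [((x + 7) - 9)^2 = 1] 1 ≥ 0, LHS is (·)² — take ±√ ⇒ sqrt: (x + 7) - 9 = 1 or -1.
Step 4. [(x + 7) - 9 = 1 or -1] add 9: x sits inside (… - 9). So sub: x + 7 = 10 or 8.
Step 5. [x + 7 = 10 or 8] +7 is outermost — subtract 7 both sides ⇒ sub: x = 3 or 1.

Answer: x ∈ {1, 3}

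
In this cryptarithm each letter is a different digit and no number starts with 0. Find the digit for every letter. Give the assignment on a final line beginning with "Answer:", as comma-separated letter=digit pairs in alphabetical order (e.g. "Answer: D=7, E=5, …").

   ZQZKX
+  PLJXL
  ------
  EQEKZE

Step 1. [col 1: X + L ≡ E (mod 10)] no forcing yet in column 1 (carry-in 0); X=3 is free and consistent — try it ⇒ X=3.
Step 2. [col 1: X + L ≡ E (mod 10)] column 1 (X + L ≡ E (mod 10), carry-in 0) doesn't pin L yet; pick L=8 and continue ⇒ L=8.
Step 3. [col 1: X + L ≡ E (mod 10)] column 1: given X=3, L=8, carry-in 0, and digits 3,8 already taken and all letters distinct, X+L≡E (mod 10) forces E=1. So E=1.
Step 4. [col 2: K + X ≡ Z (mod 10)] column 2 (K + X ≡ Z (mod 10), carry-in 1) doesn't pin K yet; pick K=0 and continue, so K=0.
Step 5. [col 2: K + X ≡ Z (mod 10)] in column 2 we have K+X≡Z with carry-in 1; given K=0, X=3 and digits 0,1,3,8 already taken and all letters distinct, that pins Z to 4, so Z=4.
Step 6. [col 3: Z + J ≡ K (mod 10)] column 3: given Z=4, K=0, carry-in 0, and digits 0,1,3,4,8 already taken and all letters distinct, Z+J≡K (mod 10) forces J=6, so J=6.
Step 7. [col 4: Q + L ≡ E (mod 10)] column 4: given L=8, E=1, carry-in 1, and digits 0,1,3,4,6,8 already taken and all letters distinct, Q+L≡E (mod 10) forces Q=2, so Q=2.
Step 8. [col 5: Z + P ≡ Q (mod 10)] from column 5 (Z=4, Q=2, carry-in 1, digits 0,1,2,3,4,6,8 already taken and all letters distinct): P must equal 7 ⇒ P=7.

Answer: E=1, J=6, K=0, L=8, P=7, Q=2, X=3, Z=4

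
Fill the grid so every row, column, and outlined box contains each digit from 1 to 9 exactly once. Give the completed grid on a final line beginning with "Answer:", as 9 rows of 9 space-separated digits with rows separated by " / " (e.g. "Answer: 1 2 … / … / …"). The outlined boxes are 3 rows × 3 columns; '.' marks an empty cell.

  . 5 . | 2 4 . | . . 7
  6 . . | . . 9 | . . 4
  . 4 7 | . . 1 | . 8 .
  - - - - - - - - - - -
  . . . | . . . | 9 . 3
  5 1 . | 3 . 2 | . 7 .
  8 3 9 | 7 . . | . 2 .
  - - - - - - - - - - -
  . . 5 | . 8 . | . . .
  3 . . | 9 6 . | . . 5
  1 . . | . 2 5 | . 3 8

Step 1. [r5c9∈{6}] r5c9 is down to just 6. So r5c9=6.
Step 2. [r9c4∈{4}] nothing but 4 survives at r9c4. So r9c4=4.
Step 3. [r9c3∈{6}] nothing but 6 survives at r9c3, so r9c3=6.
Step 4. [r6c9∈{1}] nothing but 1 survives at r6c9 ⇒ r6c9=1.
Step 5. [r6c5∈{5}] nothing but 5 survives at r6c5, so r6c5=5.
Step 6. [r6c7∈{4}] nothing but 4 survives at r6c7. So r6c7=4.
Step 7. [r4c2∈{2,6,7}] across col 2, 6 lands solely at r4c2, so r4c2=6.
Step 8. [r9c7∈{7}] nothing but 7 survives at r9c7, so r9c7=7.
Step 9. [r4c1∈{2,4,7}] across row 4, 7 lands solely at r4c1, so r4c1=7.
Step 10. [r7c1∈{2,4,9}] col 1 places 4 nowhere but r7c1. So r7c1=4.
Step 11. [r3c1∈{2,9}] col 1 places 2 nowhere but r3c1 ⇒ r3c1=2.
Step 12. [r2c7∈{1,2,3,5}] in row 2, 2 fits only at r2c7, so r2c7=2.
Step 13. [r3c7∈{3,5,6}] in col 7, 5 fits only at r3c7, so r3c7=5.
Step 14. [r2c8∈{1}] nothing but 1 survives at r2c8, so r2c8=1.
Step 15. [r2c2∈{8}] only 8 remains possible at r2c2 ⇒ r2c2=8.
Step 16. [r1c6∈{3,6,8}] in row 1, 8 fits only at r1c6, so r1c6=8.
Step 17. [r1c7∈{3,6}] 3 has one home in col 7: r1c7 ⇒ r1c7=3.
Step 18. [r4c3∈{2,4}] r4c3 is the only open cell in row 4 admitting 2. So r4c3=2.
Step 19. [r1c8∈{6,9}] row 1 places 6 nowhere but r1c8 ⇒ r1c8=6.
Step 20. [r7c4∈{1}] r7c4's peers cover all but 1, so r7c4=1.
Step 21. [r7c8∈{9}] r7c8's peers cover all but 9 ⇒ r7c8=9.
Step 22. [r8c6∈{7}] nothing but 7 survives at r8c6, so r8c6=7.
Step 23. [r7c9∈{2}] r7c9 is down to just 2. So r7c9=2.
Step 24. [r2c3∈{3}] r2c3's peers cover all but 3. So r2c3=3.
Step 25. [r4c4∈{8}] r4c4 has the single candidate 8. So r4c4=8.
Step 26. [r1c1∈{9}] nothing but 9 survives at r1c1, so r1c1=9.
Step 27. [r3c5∈{3}] r3c5 has the single candidate 3, so r3c5=3.
Step 28. [r4c6∈{4}] nothing but 4 survives at r4c6 ⇒ r4c6=4.
Step 29. [r7c6∈{3}] only 3 remains possible at r7c6 ⇒ r7c6=3.
Step 30. [r4c8∈{5}] r4c8 has the single candidate 5, so r4c8=5.
Step 31. [r5c3∈{4}] r5c3 is down to just 4, so r5c3=4.
Step 32. [r1c3∈{1}] r1c3 is down to just 1. So r1c3=1.
Step 33. [r5c5∈{9}] nothing but 9 survives at r5c5 ⇒ r5c5=9.
Step 34. [r3c4∈{6}] only 6 remains possible at r3c4, so r3c4=6.
Step 35. [r8c8∈{4}] nothing but 4 survives at r8c8. So r8c8=4.
Step 36. [r8c3∈{8}] r8c3 is down to just 8. So r8c3=8.
Step 37. [r9c2∈{9}] r9c2's peers cover all but 9, so r9c2=9.
Step 38. [r7c2∈{7}] r7c2 is down to just 7. So r7c2=7.
Step 39. [r3c9∈{9}] only 9 remains possible at r3c9. So r3c9=9.
Step 40. [r8c7∈{1}] r8c7 is down to just 1 ⇒ r8c7=1.
Step 41. [r8c2∈{2}] r8c2's peers cover all but 2. So r8c2=2.
Step 42. [r5c7∈{8}] r5c7 has the single candidate 8 ⇒ r5c7=8.
Step 43. [r4c5∈{1}] nothing but 1 survives at r4c5. So r4c5=1.
Step 44. [r2c4∈{5}] only 5 remains possible at r2c4. So r2c4=5.
Step 45. [r2c5∈{7}] only 7 remains possible at r2c5 ⇒ r2c5=7.
Step 46. [r6c6∈{6}] r6c6 is down to just 6 ⇒ r6c6=6.
Step 47. [r7c7∈{6}] r7c7 is down to just 6, so r7c7=6.

Answer: 9 5 1 2 4 8 3 6 7 / 6 8 3 5 7 9 2 1 4 / 2 4 7 6 3 1 5 8 9 / 7 6 2 8 1 4 9 5 3 / 5 1 4 3 9 2 8 7 6 / 8 3 9 7 5 6 4 2 1 / 4 7 5 1 8 3 6 9 2 / 3 2 8 9 6 7 1 4 5 / 1 9 6 4 2 5 7 3 8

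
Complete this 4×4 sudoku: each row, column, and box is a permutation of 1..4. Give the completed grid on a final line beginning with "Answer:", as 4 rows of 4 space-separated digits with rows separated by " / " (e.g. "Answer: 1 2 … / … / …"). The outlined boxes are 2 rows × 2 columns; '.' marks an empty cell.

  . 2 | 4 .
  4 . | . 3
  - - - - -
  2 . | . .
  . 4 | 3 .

Step 1. [r1c4∈{1}] r1c4's peers cover all but 1, so r1c4=1.
Step 2. [r3c3∈{1}] r3c3's peers cover all but 1 ⇒ r3c3=1.
Step 3. [r3c2∈{3}] r3c2 is down to just 3. So r3c2=3.
Step 4. [r4c4∈{2}] r4c4 is down to just 2 ⇒ r4c4=2.
Step 5. [r4c1∈{1}] only 1 remains possible at r4c1, so r4c1=1.
Step 6. [r3c4∈{4}] r3c4's peers cover all but 4 ⇒ r3c4=4.
Step 7. [r2c2∈{1}] only 1 remains possible at r2c2 ⇒ r2c2=1.
Step 8. [r1c1∈{3}] r1c1 is down to just 3 ⇒ r1c1=3.
Step 9. [r2c3∈{2}] r2c3's peers cover all but 2, so r2c3=2.

Answer: 3 2 4 1 / 4 1 2 3 / 2 3 1 4 / 1 4 3 2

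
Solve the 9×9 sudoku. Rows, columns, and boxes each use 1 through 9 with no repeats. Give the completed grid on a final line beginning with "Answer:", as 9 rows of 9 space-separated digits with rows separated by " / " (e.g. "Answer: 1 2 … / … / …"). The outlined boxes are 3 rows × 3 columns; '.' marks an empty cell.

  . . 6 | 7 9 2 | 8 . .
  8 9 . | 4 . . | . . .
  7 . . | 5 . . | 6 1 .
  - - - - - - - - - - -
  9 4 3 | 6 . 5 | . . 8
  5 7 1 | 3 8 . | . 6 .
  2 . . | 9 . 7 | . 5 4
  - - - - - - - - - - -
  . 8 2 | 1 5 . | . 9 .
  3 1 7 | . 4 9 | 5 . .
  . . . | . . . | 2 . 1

Step 1. [r3c5∈{3}] nothing but 3 survives at r3c5 ⇒ r3c5=3.
Step 2. [r7c7∈{3,4,7}] r7c7 is the only open cell in col 7 admitting 4. So r7c7=4.
Step 3. [r7c9∈{3,6,7}] row 7 places 7 nowhere but r7c9, so r7c9=7.
Step 4. [r9c8∈{3,8}] in box 9, 3 fits only at r9c8, so r9c8=3.
Step 5. [r5c9∈{2,9}] r5c9 is the only open cell in row 5 admitting 2 ⇒ r5c9=2.
Step 6. [r2c3∈{5}] r2c3 has the single candidate 5, so r2c3=5.
Step 7. [r6c5∈{1}] nothing but 1 survives at r6c5 ⇒ r6c5=1.
Step 8. [r7c1∈{6}] r7c1 is down to just 6 ⇒ r7c1=6.
Step 9. [r4c8∈{7}] r4c8's peers cover all but 7. So r4c8=7.
Step 10. [r9c1∈{4}] r9c1 has the single candidate 4, so r9c1=4.
Step 11. [r2c5∈{6}] r2c5 is down to just 6 ⇒ r2c5=6.
Step 12. [r2c9∈{3}] r2c9 has the single candidate 3, so r2c9=3.
Step 13. [r9c4∈{8}] only 8 remains possible at r9c4, so r9c4=8.
Step 14. [r6c7∈{3}] r6c7 is down to just 3 ⇒ r6c7=3.
Step 15. [r9c6∈{6}] r9c6 is down to just 6 ⇒ r9c6=6.
Step 16. [r9c3∈{9}] r9c3 is down to just 9, so r9c3=9.
Step 17. [r2c8∈{2}] only 2 remains possible at r2c8, so r2c8=2.
Step 18. [r4c7∈{1}] nothing but 1 survives at r4c7 ⇒ r4c7=1.
Step 19. [r1c8∈{4}] r1c8 is down to just 4. So r1c8=4.
Step 20. [r2c7∈{7}] r2c7's peers cover all but 7. So r2c7=7.
Step 21. [r3c9∈{9}] nothing but 9 survives at r3c9. So r3c9=9.
Step 22. [r3c2∈{2}] only 2 remains possible at r3c2. So r3c2=2.
Step 23. [r8c8∈{8}] r8c8's peers cover all but 8. So r8c8=8.
Step 24. [r9c5∈{7}] r9c5's peers cover all but 7. So r9c5=7.
Step 25. [r6c3∈{8}] r6c3 is down to just 8 ⇒ r6c3=8.
Step 26. [r9c2∈{5}] nothing but 5 survives at r9c2 ⇒ r9c2=5.
Step 27. [r1c2∈{3}] r1c2's peers cover all but 3 ⇒ r1c2=3.
Step 28. [r5c7∈{9}] r5c7 is down to just 9 ⇒ r5c7=9.
Step 29. [r8c9∈{6}] only 6 remains possible at r8c9 ⇒ r8c9=6.
Step 30. [r8c4∈{2}] r8c4's peers cover all but 2 ⇒ r8c4=2.
Step 31. [r1c9∈{5}] r1c9 is down to just 5 ⇒ r1c9=5.
Step 32. [r1c1∈{1}] only 1 remains possible at r1c1, so r1c1=1.
Step 33. [r7c6∈{3}] r7c6 has the single candidate 3. So r7c6=3.
Step 34. [r3c3∈{4}] r3c3's peers cover all but 4. So r3c3=4.
Step 35. [r4c5∈{2}] nothing but 2 survives at r4c5. So r4c5=2.
Step 36. [r2c6∈{1}] r2c6 has the single candidate 1, so r2c6=1.
Step 37. [r6c2∈{6}] r6c2's peers cover all but 6 ⇒ r6c2=6.
Step 38. [r3c6∈{8}] only 8 remains possible at r3c6, so r3c6=8.
Step 39. [r5c6∈{4}] r5c6's peers cover all but 4, so r5c6=4.

Answer: 1 3 6 7 9 2 8 4 5 / 8 9 5 4 6 1 7 2 3 / 7 2 4 5 3 8 6 1 9 / 9 4 3 6 2 5 1 7 8 / 5 7 1 3 8 4 9 6 2 / 2 6 8 9 1 7 3 5 4 / 6 8 2 1 5 3 4 9 7 / 3 1 7 2 4 9 5 8 6 / 4 5 9 8 7 6 2 3 1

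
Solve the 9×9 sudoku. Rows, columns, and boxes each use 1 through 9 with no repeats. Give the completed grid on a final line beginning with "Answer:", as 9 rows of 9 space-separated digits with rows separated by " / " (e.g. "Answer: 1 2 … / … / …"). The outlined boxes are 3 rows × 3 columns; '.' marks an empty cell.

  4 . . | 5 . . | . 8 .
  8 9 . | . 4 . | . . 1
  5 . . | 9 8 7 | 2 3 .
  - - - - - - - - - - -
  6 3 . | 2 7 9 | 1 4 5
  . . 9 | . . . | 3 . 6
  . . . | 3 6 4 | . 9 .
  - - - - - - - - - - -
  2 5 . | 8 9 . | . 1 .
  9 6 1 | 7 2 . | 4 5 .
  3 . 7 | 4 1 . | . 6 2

Step 1. [r1c2∈{1,2,7}] box 1 places 7 nowhere but r1c2, so r1c2=7.
Step 2. [r2c4∈{6}] only 6 remains possible at r2c4. So r2c4=6.
Step 3. [r8c6∈{3}] r8c6 has the single candidate 3. So r8c6=3.
Step 4. [r9c2∈{8}] only 8 remains possible at r9c2, so r9c2=8.
Step 5. [r5c4∈{1}] nothing but 1 survives at r5c4. So r5c4=1.
Step 6. [r7c7∈{7}] only 7 remains possible at r7c7 ⇒ r7c7=7.
Step 7. [r6c9∈{7,8}] r6c9 is the only open cell in col 9 admitting 7. So r6c9=7.
Step 8. [r2c3∈{2,3}] row 2 places 3 nowhere but r2c3 ⇒ r2c3=3.
Step 9. [r1c3∈{2,6}] across box 1, 2 lands solely at r1c3. So r1c3=2.
Step 10. [r6c2∈{1,2}] in row 6, 2 fits only at r6c2 ⇒ r6c2=2.
Step 11. [r6c7∈{8}] nothing but 8 survives at r6c7 ⇒ r6c7=8.
Step 12. [r9c7∈{9}] only 9 remains possible at r9c7 ⇒ r9c7=9.
Step 13. [r5c5∈{5}] nothing but 5 survives at r5c5 ⇒ r5c5=5.
Step 14. [r6c3∈{5}] r6c3's peers cover all but 5. So r6c3=5.
Step 15. [r5c1∈{7}] r5c1 is down to just 7, so r5c1=7.
Step 16. [r3c9∈{4}] only 4 remains possible at r3c9, so r3c9=4.
Step 17. [r1c6∈{1}] r1c6's peers cover all but 1 ⇒ r1c6=1.
Step 18. [r1c7∈{6}] only 6 remains possible at r1c7. So r1c7=6.
Step 19. [r5c8∈{2}] r5c8's peers cover all but 2. So r5c8=2.
Step 20. [r7c9∈{3}] r7c9 has the single candidate 3 ⇒ r7c9=3.
Step 21. [r7c6∈{6}] r7c6's peers cover all but 6, so r7c6=6.
Step 22. [r8c9∈{8}] nothing but 8 survives at r8c9 ⇒ r8c9=8.
Step 23. [r2c6∈{2}] r2c6 is down to just 2, so r2c6=2.
Step 24. [r1c5∈{3}] r1c5 has the single candidate 3 ⇒ r1c5=3.
Step 25. [r2c7∈{5}] r2c7 is down to just 5. So r2c7=5.
Step 26. [r4c3∈{8}] only 8 remains possible at r4c3, so r4c3=8.
Step 27. [r6c1∈{1}] nothing but 1 survives at r6c1, so r6c1=1.
Step 28. [r5c6∈{8}] nothing but 8 survives at r5c6 ⇒ r5c6=8.
Step 29. [r5c2∈{4}] r5c2 is down to just 4, so r5c2=4.
Step 30. [r1c9∈{9}] only 9 remains possible at r1c9, so r1c9=9.
Step 31. [r7c3∈{4}] r7c3 is down to just 4 ⇒ r7c3=4.
Step 32. [r3c3∈{6}] r3c3 has the single candidate 6, so r3c3=6.
Step 33. [r2c8∈{7}] r2c8 has the single candidate 7 ⇒ r2c8=7.
Step 34. [r9c6∈{5}] r9c6 is down to just 5 ⇒ r9c6=5.
Step 35. [r3c2∈{1}] r3c2 is down to just 1, so r3c2=1.

Answer: 4 7 2 5 3 1 6 8 9 / 8 9 3 6 4 2 5 7 1 / 5 1 6 9 8 7 2 3 4 / 6 3 8 2 7 9 1 4 5 / 7 4 9 1 5 8 3 2 6 / 1 2 5 3 6 4 8 9 7 / 2 5 4 8 9 6 7 1 3 / 9 6 1 7 2 3 4 5 8 / 3 8 7 4 1 5 9 6 2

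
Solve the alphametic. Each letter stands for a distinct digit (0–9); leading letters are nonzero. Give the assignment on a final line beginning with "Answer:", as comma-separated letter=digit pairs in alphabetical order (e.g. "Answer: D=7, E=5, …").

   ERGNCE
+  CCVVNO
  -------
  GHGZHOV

Step 1. [G] the sum has 7 digits but both addends have 6; that extra leading digit G is the final carry, namely 1, so G=1.
Step 2. [col 1: E + O ≡ V (mod 10)] column 1 (E + O ≡ V (mod 10), carry-in 0) doesn't pin E yet; pick E=6 and continue, so E=6.
Step 3. [col 1: E + O ≡ V (mod 10)] no forcing yet in column 1 (carry-in 0); O=2 is free and consistent — try it ⇒ O=2.
Step 4. [col 1: E + O ≡ V (mod 10)] column 1: given E=6, O=2, carry-in 0, and digits 1,2,6 already taken and all letters distinct, E+O≡V (mod 10) forces V=8 ⇒ V=8.
Step 5. [col 2: C + N ≡ O (mod 10)] several values work for N in column 2 (C + N ≡ O (mod 10), carry-in 0); try N=5. So N=5.
Step 6. [col 2: C + N ≡ O (mod 10)] column 2: given N=5, O=2, carry-in 0, and digits 1,2,5,6,8 already taken and all letters distinct, C+N≡O (mod 10) forces C=7. So C=7.
Step 7. [col 3: N + V ≡ H (mod 10)] in column 3 we have N+V≡H with carry-in 1; given N=5, V=8 and digits 1,2,5,6,7,8 already taken and all letters distinct, that pins H to 4. So H=4.
Step 8. [col 4: G + V ≡ Z (mod 10)] column 4: given G=1, V=8, carry-in 1, and digits 1,2,4,5,6,7,8 already taken and all letters distinct, G+V≡Z (mod 10) forces Z=0 ⇒ Z=0.
Step 9. [col 5: R + C ≡ G (mod 10)] column 5: given C=7, G=1, carry-in 1, and digits 0,1,2,4,5,6,7,8 already taken and all letters distinct, R+C≡G (mod 10) forces R=3, so R=3.

Answer: C=7, E=6, G=1, H=4, N=5, O=2, R=3, V=8, Z=0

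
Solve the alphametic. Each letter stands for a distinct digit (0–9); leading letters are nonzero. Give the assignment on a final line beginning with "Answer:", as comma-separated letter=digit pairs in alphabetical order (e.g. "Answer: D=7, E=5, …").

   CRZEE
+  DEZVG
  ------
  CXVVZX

Step 1. [col 1: E + G ≡ X (mod 10)] column 1 (E + G ≡ X (mod 10), carry-in 0) doesn't pin X yet; pick X=0 and continue, so X=0.
Step 2. [col 1: E + G ≡ X (mod 10)] G=4 is one option consistent with column 1 (E + G ≡ X (mod 10), carry-in 0) — take it, so G=4.
Step 3. [C] C is the leading digit of a 6-digit sum of two 5-digit numbers; the final carry is exactly 1, so C=1.
Step 4. [col 1: E + G ≡ X (mod 10)] column 1: given G=4, X=0, carry-in 0, and digits 0,1,4 already taken and all letters distinct, E+G≡X (mod 10) forces E=6. So E=6.
Step 5. [col 2: E + V ≡ Z (mod 10)] column 2 (E + V ≡ Z (mod 10), carry-in 1) doesn't pin Z yet; pick Z=2 and continue. So Z=2.
Step 6. [col 2: E + V ≡ Z (mod 10)] in column 2 we have E+V≡Z with carry-in 1; given E=6, Z=2 and digits 0,1,2,4,6 already taken and all letters distinct, that pins V to 5, so V=5.
Step 7. [col 4: R + E ≡ V (mod 10)] column 4: given E=6, V=5, carry-in 0, and digits 0,1,2,4,5,6 already taken and all letters distinct, R+E≡V (mod 10) forces R=9 ⇒ R=9.
Step 8. [col 5: C + D ≡ X (mod 10)] column 5 reads C+D+carry(1)=X with C=1, X=0; with digits 0,1,2,4,5,6,9 already taken and all letters distinct, the only value for D is 8. So D=8.

Answer: C=1, D=8, E=6, G=4, R=9, V=5, X=0, Z=2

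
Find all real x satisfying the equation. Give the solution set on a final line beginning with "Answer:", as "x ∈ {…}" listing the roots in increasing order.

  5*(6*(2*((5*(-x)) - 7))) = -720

Step 1. [5*(6*(2*((5*(-x)) - 7))) = -720] divide by the outer 5 ⇒ div: 6*(2*((5*(-x)) - 7)) = -144.
Step 2. [6*(2*((5*(-x)) - 7)) = -144] 6 out front; divide by 6 ⇒ div: 2*((5*(-x)) - 7) = -24.
Step 3. [2*((5*(-x)) - 7) = -24] leading coefficient 2: divide by 2. So div: (5*(-x)) - 7 = -12.
Step 4. [(5*(-x)) - 7 = -12] add 7: x sits inside (… - 7), so sub: 5*(-x) = -5.
Step 5. [5*(-x) = -5] LHS = 5·(…); ÷5 both sides. So div: -x = -1.
Step 6. [-x = -1] flip signs both sides. So neg: x = 1.

Answer: x ∈ {1}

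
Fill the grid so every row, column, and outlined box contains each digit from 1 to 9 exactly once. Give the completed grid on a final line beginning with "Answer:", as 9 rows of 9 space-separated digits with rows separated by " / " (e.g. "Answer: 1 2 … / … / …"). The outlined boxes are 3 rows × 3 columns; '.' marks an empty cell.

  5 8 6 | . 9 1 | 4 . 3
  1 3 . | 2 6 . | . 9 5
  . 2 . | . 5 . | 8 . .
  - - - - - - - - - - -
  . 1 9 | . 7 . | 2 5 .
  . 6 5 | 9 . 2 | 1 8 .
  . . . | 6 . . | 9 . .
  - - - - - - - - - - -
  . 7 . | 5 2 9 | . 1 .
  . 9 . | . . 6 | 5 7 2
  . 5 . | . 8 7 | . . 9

Step 1. [r6c2∈{4}] nothing but 4 survives at r6c2 ⇒ r6c2=4.
Step 2. [r9c8∈{3,4,6}] in col 8, 4 fits only at r9c8, so r9c8=4.
Step 3. [r4c4∈{3,4,8}] col 4 places 8 nowhere but r4c4. So r4c4=8.
Step 4. [r4c1∈{3}] nothing but 3 survives at r4c1 ⇒ r4c1=3.
Step 5. [r4c6∈{4}] only 4 remains possible at r4c6, so r4c6=4.
Step 6. [r8c5∈{1,3,4}] across col 5, 4 lands solely at r8c5. So r8c5=4.
Step 7. [r3c4∈{3,4,7}] col 4 places 4 nowhere but r3c4, so r3c4=4.
Step 8. [r5c1∈{7}] nothing but 7 survives at r5c1. So r5c1=7.
Step 9. [r8c1∈{8}] only 8 remains possible at r8c1, so r8c1=8.
Step 10. [r2c3∈{4,7}] in row 2, 4 fits only at r2c3 ⇒ r2c3=4.
Step 11. [r7c3∈{3}] only 3 remains possible at r7c3 ⇒ r7c3=3.
Step 12. [r7c7∈{6}] only 6 remains possible at r7c7, so r7c7=6.
Step 13. [r8c4∈{1,3}] r8c4 is the only open cell in row 8 admitting 3. So r8c4=3.
Step 14. [r6c8∈{3}] only 3 remains possible at r6c8, so r6c8=3.
Step 15. [r6c1∈{2}] r6c1 has the single candidate 2. So r6c1=2.
Step 16. [r3c9∈{1,6,7}] across row 3, 1 lands solely at r3c9, so r3c9=1.
Step 17. [r9c3∈{1,2}] across row 9, 2 lands solely at r9c3. So r9c3=2.
Step 18. [r9c4∈{1}] r9c4 is down to just 1 ⇒ r9c4=1.
Step 19. [r1c8∈{2}] nothing but 2 survives at r1c8 ⇒ r1c8=2.
Step 20. [r8c3∈{1}] only 1 remains possible at r8c3, so r8c3=1.
Step 21. [r6c9∈{7}] nothing but 7 survives at r6c9 ⇒ r6c9=7.
Step 22. [r7c1∈{4}] r7c1's peers cover all but 4 ⇒ r7c1=4.
Step 23. [r3c3∈{7}] r3c3's peers cover all but 7, so r3c3=7.
Step 24. [r3c6∈{3}] r3c6 is down to just 3. So r3c6=3.
Step 25. [r6c5∈{1}] nothing but 1 survives at r6c5. So r6c5=1.
Step 26. [r2c6∈{8}] only 8 remains possible at r2c6 ⇒ r2c6=8.
Step 27. [r3c1∈{9}] only 9 remains possible at r3c1 ⇒ r3c1=9.
Step 28. [r6c3∈{8}] r6c3 is down to just 8. So r6c3=8.
Step 29. [r4c9∈{6}] r4c9's peers cover all but 6. So r4c9=6.
Step 30. [r9c7∈{3}] r9c7 has the single candidate 3. So r9c7=3.
Step 31. [r5c9∈{4}] r5c9 is down to just 4 ⇒ r5c9=4.
Step 32. [r7c9∈{8}] r7c9 has the single candidate 8, so r7c9=8.
Step 33. [r3c8∈{6}] r3c8 has the single candidate 6, so r3c8=6.
Step 34. [r2c7∈{7}] r2c7's peers cover all but 7 ⇒ r2c7=7.
Step 35. [r5c5∈{3}] r5c5 has the single candidate 3 ⇒ r5c5=3.
Step 36. [r6c6∈{5}] r6c6 is down to just 5, so r6c6=5.
Step 37. [r1c4∈{7}] r1c4 has the single candidate 7 ⇒ r1c4=7.
Step 38. [r9c1∈{6}] r9c1's peers cover all but 6, so r9c1=6.

Answer: 5 8 6 7 9 1 4 2 3 / 1 3 4 2 6 8 7 9 5 / 9 2 7 4 5 3 8 6 1 / 3 1 9 8 7 4 2 5 6 / 7 6 5 9 3 2 1 8 4 / 2 4 8 6 1 5 9 3 7 / 4 7 3 5 2 9 6 1 8 / 8 9 1 3 4 6 5 7 2 / 6 5 2 1 8 7 3 4 9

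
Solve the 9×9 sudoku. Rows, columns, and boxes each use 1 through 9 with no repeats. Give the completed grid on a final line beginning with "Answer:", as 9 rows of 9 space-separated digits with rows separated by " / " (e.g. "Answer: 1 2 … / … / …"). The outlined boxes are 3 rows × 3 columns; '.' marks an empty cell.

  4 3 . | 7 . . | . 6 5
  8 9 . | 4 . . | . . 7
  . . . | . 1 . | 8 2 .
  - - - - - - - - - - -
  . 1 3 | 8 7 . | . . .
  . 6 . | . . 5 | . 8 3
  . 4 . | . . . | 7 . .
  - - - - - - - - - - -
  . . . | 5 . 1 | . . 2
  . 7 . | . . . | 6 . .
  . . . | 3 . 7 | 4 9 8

Step 1. [r9c2∈{2,5}] 2 has one home in col 2: r9c2. So r9c2=2.
Step 2. [r8c8∈{1,3,5}] r8c8 is the only open cell in box 9 admitting 5. So r8c8=5.
Step 3. [r5c5∈{2,4,9}] row 5 places 4 nowhere but r5c5, so r5c5=4.
Step 4. [r9c5∈{6}] nothing but 6 survives at r9c5 ⇒ r9c5=6.
Step 5. [r3c6∈{3,6,9}] row 3 places 3 nowhere but r3c6 ⇒ r3c6=3.
Step 6. [r6c3∈{2,5,8,9}] r6c3 is the only open cell in row 6 admitting 8 ⇒ r6c3=8.
Step 7. [r6c1∈{2,5,9}] across row 6, 5 lands solely at r6c1 ⇒ r6c1=5.
Step 8. [r8c6∈{2,4,8,9}] 4 has one home in col 6: r8c6. So r8c6=4.
Step 9. [r8c5∈{2,8,9}] across row 8, 8 lands solely at r8c5, so r8c5=8.
Step 10. [r7c5∈{9}] r7c5's peers cover all but 9 ⇒ r7c5=9.
Step 11. [r1c5∈{2}] nothing but 2 survives at r1c5, so r1c5=2.
Step 12. [r1c3∈{1}] r1c3's peers cover all but 1 ⇒ r1c3=1.
Step 13. [r6c8∈{1}] r6c8 is down to just 1 ⇒ r6c8=1.
Step 14. [r1c7∈{9}] only 9 remains possible at r1c7, so r1c7=9.
Step 15. [r5c7∈{2}] r5c7's peers cover all but 2, so r5c7=2.
Step 16. [r2c6∈{6}] only 6 remains possible at r2c6, so r2c6=6.
Step 17. [r4c9∈{4,6,9}] r4c9 is the only open cell in row 4 admitting 6, so r4c9=6.
Step 18. [r7c7∈{3}] only 3 remains possible at r7c7. So r7c7=3.
Step 19. [r4c1∈{2,9}] r4c1 is the only open cell in col 1 admitting 2, so r4c1=2.
Step 20. [r4c6∈{9}] only 9 remains possible at r4c6, so r4c6=9.
Step 21. [r8c1∈{1,3,9}] across row 8, 3 lands solely at r8c1 ⇒ r8c1=3.
Step 22. [r9c3∈{5}] only 5 remains possible at r9c3. So r9c3=5.
Step 23. [r5c1∈{7,9}] col 1 places 9 nowhere but r5c1 ⇒ r5c1=9.
Step 24. [r7c1∈{6}] nothing but 6 survives at r7c1, so r7c1=6.
Step 25. [r6c6∈{2}] r6c6 is down to just 2. So r6c6=2.
Step 26. [r3c3∈{6,7}] r3c3 is the only open cell in row 3 admitting 6. So r3c3=6.
Step 27. [r7c3∈{4}] r7c3 has the single candidate 4 ⇒ r7c3=4.
Step 28. [r5c4∈{1}] r5c4 is down to just 1. So r5c4=1.
Step 29. [r6c4∈{6}] nothing but 6 survives at r6c4, so r6c4=6.
Step 30. [r2c3∈{2}] r2c3 is down to just 2, so r2c3=2.
Step 31. [r9c1∈{1}] r9c1 is down to just 1 ⇒ r9c1=1.
Step 32. [r7c8∈{7}] r7c8's peers cover all but 7 ⇒ r7c8=7.
Step 33. [r4c7∈{5}] r4c7 has the single candidate 5. So r4c7=5.
Step 34. [r3c4∈{9}] nothing but 9 survives at r3c4 ⇒ r3c4=9.
Step 35. [r2c7∈{1}] r2c7 has the single candidate 1. So r2c7=1.
Step 36. [r3c1∈{7}] r3c1 has the single candidate 7 ⇒ r3c1=7.
Step 37. [r2c5∈{5}] r2c5 is down to just 5. So r2c5=5.
Step 38. [r5c3∈{7}] r5c3's peers cover all but 7 ⇒ r5c3=7.
Step 39. [r8c9∈{1}] r8c9 is down to just 1. So r8c9=1.
Step 40. [r1c6∈{8}] r1c6's peers cover all but 8, so r1c6=8.
Step 41. [r3c9∈{4}] r3c9 has the single candidate 4 ⇒ r3c9=4.
Step 42. [r6c9∈{9}] r6c9's peers cover all but 9. So r6c9=9.
Step 43. [r7c2∈{8}] r7c2 is down to just 8, so r7c2=8.
Step 44. [r8c4∈{2}] nothing but 2 survives at r8c4. So r8c4=2.
Step 45. [r3c2∈{5}] r3c2 has the single candidate 5 ⇒ r3c2=5.
Step 46. [r6c5∈{3}] only 3 remains possible at r6c5 ⇒ r6c5=3.
Step 47. [r2c8∈{3}] nothing but 3 survives at r2c8. So r2c8=3.
Step 48. [r4c8∈{4}] nothing but 4 survives at r4c8 ⇒ r4c8=4.
Step 49. [r8c3∈{9}] r8c3's peers cover all but 9. So r8c3=9.

Answer: 4 3 1 7 2 8 9 6 5 / 8 9 2 4 5 6 1 3 7 / 7 5 6 9 1 3 8 2 4 / 2 1 3 8 7 9 5 4 6 / 9 6 7 1 4 5 2 8 3 / 5 4 8 6 3 2 7 1 9 / 6 8 4 5 9 1 3 7 2 / 3 7 9 2 8 4 6 5 1 / 1 2 5 3 6 7 4 9 8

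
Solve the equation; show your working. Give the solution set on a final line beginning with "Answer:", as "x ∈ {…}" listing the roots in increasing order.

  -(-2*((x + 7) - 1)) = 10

Step 1. [-(-2*((x + 7) - 1)) = 10] flip signs both sides. So neg: -2*((x + 7) - 1) = -10.
Step 2. [-2*((x + 7) - 1) = -10] divide by the outer -2. So div: (x + 7) - 1 = 5.
Step 3. [(x + 7) - 1 = 5] add 1: x sits inside (… - 1), so sub: x + 7 = 6.
Step 4. [x + 7 = 6] peel the +7: subtract 7 from each side, so sub: x = -1.

Answer: x ∈ {-1}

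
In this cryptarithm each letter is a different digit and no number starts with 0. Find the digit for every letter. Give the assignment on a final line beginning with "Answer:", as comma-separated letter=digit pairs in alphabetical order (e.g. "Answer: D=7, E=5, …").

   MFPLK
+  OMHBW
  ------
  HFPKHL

Step 1. [col 1: K + W ≡ L (mod 10)] no forcing yet in column 1 (carry-in 0); W=4 is free and consistent — try it, so W=4.
Step 2. [col 1: K + W ≡ L (mod 10)] L=9 is one option consistent with column 1 (K + W ≡ L (mod 10), carry-in 0) — take it, so L=9.
Step 3. [H] H is the leading digit of a 6-digit sum of two 5-digit numbers; the final carry is exactly 1 ⇒ H=1.
Step 4. [col 1: K + W ≡ L (mod 10)] in column 1 we have K+W≡L with carry-in 0; given W=4, L=9 and digits 1,4,9 already taken and all letters distinct, that pins K to 5, so K=5.
Step 5. [col 2: L + B ≡ H (mod 10)] column 2: given L=9, H=1, carry-in 0, and digits 1,4,5,9 already taken and all letters distinct, L+B≡H (mod 10) forces B=2, so B=2.
Step 6. [col 3: P + H ≡ K (mod 10)] column 3 reads P+H+carry(1)=K with H=1, K=5; with digits 1,2,4,5,9 already taken and all letters distinct, the only value for P is 3 ⇒ P=3.
Step 7. [col 4: F + M ≡ P (mod 10)] M=7 is one option consistent with column 4 (F + M ≡ P (mod 10), carry-in 0) — take it, so M=7.
Step 8. [col 4: F + M ≡ P (mod 10)] column 4 reads F+M+carry(0)=P with M=7, P=3; with digits 1,2,3,4,5,7,9 already taken and all letters distinct, the only value for F is 6 ⇒ F=6.
Step 9. [col 5: M + O ≡ F (mod 10)] column 5 reads M+O+carry(1)=F with M=7, F=6; with digits 1,2,3,4,5,6,7,9 already taken and all letters distinct, the only value for O is 8, so O=8.

Answer: B=2, F=6, H=1, K=5, L=9, M=7, O=8, P=3, W=4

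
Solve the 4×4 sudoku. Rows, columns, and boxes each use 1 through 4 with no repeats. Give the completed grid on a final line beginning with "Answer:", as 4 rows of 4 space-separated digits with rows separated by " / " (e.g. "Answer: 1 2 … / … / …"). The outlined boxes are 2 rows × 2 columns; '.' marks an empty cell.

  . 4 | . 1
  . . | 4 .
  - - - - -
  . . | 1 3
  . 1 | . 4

Step 1. [r2c2∈{2,3}] 3 has one home in col 2: r2c2 ⇒ r2c2=3.
Step 2. [r1c1∈{2}] r1c1 has the single candidate 2 ⇒ r1c1=2.
Step 3. [r4c1∈{3}] nothing but 3 survives at r4c1 ⇒ r4c1=3.
Step 4. [r2c4∈{2}] r2c4 is down to just 2. So r2c4=2.
Step 5. [r1c3∈{3}] nothing but 3 survives at r1c3 ⇒ r1c3=3.
Step 6. [r2c1∈{1}] r2c1 has the single candidate 1. So r2c1=1.
Step 7. [r3c2∈{2}] r3c2 has the single candidate 2. So r3c2=2.
Step 8. [r4c3∈{2}] r4c3 is down to just 2 ⇒ r4c3=2.
Step 9. [r3c1∈{4}] nothing but 4 survives at r3c1 ⇒ r3c1=4.

Answer: 2 4 3 1 / 1 3 4 2 / 4 2 1 3 / 3 1 2 4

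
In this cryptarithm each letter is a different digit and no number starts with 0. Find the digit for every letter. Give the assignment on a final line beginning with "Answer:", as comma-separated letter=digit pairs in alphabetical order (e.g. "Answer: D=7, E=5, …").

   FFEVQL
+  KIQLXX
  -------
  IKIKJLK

Step 1. [col 1: L + X ≡ K (mod 10)] no forcing yet in column 1 (carry-in 0); X=7 is free and consistent — try it ⇒ X=7.
Step 2. [col 1: L + X ≡ K (mod 10)] no forcing yet in column 1 (carry-in 0); L=6 is free and consistent — try it, so L=6.
Step 3. [col 1: L + X ≡ K (mod 10)] column 1 reads L+X+carry(0)=K with L=6, X=7; with digits 6,7 already taken and all letters distinct, the only value for K is 3 ⇒ K=3.
Step 4. [I] adding two 6-digit numbers gives at most 6+1 digits, and here it does — I is that final carry and must be 1. So I=1.
Step 5. [col 2: Q + X ≡ L (mod 10)] in column 2 we have Q+X≡L with carry-in 1; given X=7, L=6 and digits 1,3,6,7 already taken and all letters distinct, that pins Q to 8. So Q=8.
Step 6. [col 3: V + L ≡ J (mod 10)] no forcing yet in column 3 (carry-in 1); V=5 is free and consistent — try it. So V=5.
Step 7. [col 3: V + L ≡ J (mod 10)] column 3 reads V+L+carry(1)=J with V=5, L=6; with digits 1,3,5,6,7,8 already taken and all letters distinct, the only value for J is 2, so J=2.
Step 8. [col 4: E + Q ≡ K (mod 10)] column 4: given Q=8, K=3, carry-in 1, and digits 1,2,3,5,6,7,8 already taken and all letters distinct, E+Q≡K (mod 10) forces E=4. So E=4.
Step 9. [col 5: F + I ≡ I (mod 10)] column 5 reads F+I+carry(1)=I with I=1; with digits 1,2,3,4,5,6,7,8 already taken and all letters distinct, the only value for F is 9 ⇒ F=9.

Answer: E=4, F=9, I=1, J=2, K=3, L=6, Q=8, V=5, X=7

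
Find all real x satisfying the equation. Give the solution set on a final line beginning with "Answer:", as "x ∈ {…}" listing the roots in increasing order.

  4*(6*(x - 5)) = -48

Step 1. [4*(6*(x - 5)) = -48] leading coefficient 4: divide by 4 ⇒ div: 6*(x - 5) = -12.
Step 2. [6*(x - 5) = -12] divide by the outer 6 ⇒ div: x - 5 = -2.
Step 3. [x - 5 = -2] 5 comes off first (add 5). So sub: x = 3.

Answer: x ∈ {3}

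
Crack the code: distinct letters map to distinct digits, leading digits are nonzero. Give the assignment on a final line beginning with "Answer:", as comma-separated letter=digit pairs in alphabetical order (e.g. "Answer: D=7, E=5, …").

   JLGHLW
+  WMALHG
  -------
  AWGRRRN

Step 1. [A] the sum has 7 digits but both addends have 6; that extra leading digit A is the final carry, namely 1. So A=1.
Step 2. [col 1: W + G ≡ N (mod 10)] several values work for G in column 1 (W + G ≡ N (mod 10), carry-in 0); try G=2, so G=2.
Step 3. [col 1: W + G ≡ N (mod 10)] several values work for W in column 1 (W + G ≡ N (mod 10), carry-in 0); try W=8 ⇒ W=8.
Step 4. [col 1: W + G ≡ N (mod 10)] in column 1 we have W+G≡N with carry-in 0; given W=8, G=2 and digits 1,2,8 already taken and all letters distinct, that pins N to 0, so N=0.
Step 5. [col 2: L + H ≡ R (mod 10)] several values work for L in column 2 (L + H ≡ R (mod 10), carry-in 1); try L=7, so L=7.
Step 6. [col 2: L + H ≡ R (mod 10)] column 2 (L + H ≡ R (mod 10), carry-in 1) doesn't pin R yet; pick R=4 and continue ⇒ R=4.
Step 7. [col 2: L + H ≡ R (mod 10)] column 2: given L=7, R=4, carry-in 1, and digits 0,1,2,4,7,8 already taken and all letters distinct, L+H≡R (mod 10) forces H=6 ⇒ H=6.
Step 8. [col 5: L + M ≡ G (mod 10)] in column 5 we have L+M≡G with carry-in 0; given L=7, G=2 and digits 0,1,2,4,6,7,8 already taken and all letters distinct, that pins M to 5, so M=5.
Step 9. [col 6: J + W ≡ W (mod 10)] column 6 reads J+W+carry(1)=W with W=8; with digits 0,1,2,4,5,6,7,8 already taken and all letters distinct, the only value for J is 9 ⇒ J=9.

Answer: A=1, G=2, H=6, J=9, L=7, M=5, N=0, R=4, W=8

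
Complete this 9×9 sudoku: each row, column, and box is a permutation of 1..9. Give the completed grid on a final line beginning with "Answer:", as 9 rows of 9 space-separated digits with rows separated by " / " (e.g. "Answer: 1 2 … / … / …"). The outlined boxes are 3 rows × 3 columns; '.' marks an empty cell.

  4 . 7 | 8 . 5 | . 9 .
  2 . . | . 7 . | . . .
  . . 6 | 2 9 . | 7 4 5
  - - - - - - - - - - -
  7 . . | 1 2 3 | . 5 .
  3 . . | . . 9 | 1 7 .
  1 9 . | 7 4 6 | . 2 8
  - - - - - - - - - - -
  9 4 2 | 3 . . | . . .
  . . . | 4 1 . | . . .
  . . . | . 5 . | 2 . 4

Step 1. [r3c2∈{1,3,8}] across row 3, 3 lands solely at r3c2, so r3c2=3.
Step 2. [r5c9∈{6}] r5c9 has the single candidate 6. So r5c9=6.
Step 3. [r8c1∈{5,6,8}] across col 1, 5 lands solely at r8c1, so r8c1=5.
Step 4. [r9c1∈{6,8}] across col 1, 6 lands solely at r9c1 ⇒ r9c1=6.
Step 5. [r7c5∈{6,8}] box 8 places 6 nowhere but r7c5. So r7c5=6.
Step 6. [r1c2∈{1}] r1c2 is down to just 1, so r1c2=1.
Step 7. [r1c7∈{3,6}] row 1 places 6 nowhere but r1c7. So r1c7=6.
Step 8. [r6c3∈{5}] nothing but 5 survives at r6c3, so r6c3=5.
Step 9. [r9c3∈{1,3,8}] col 3 places 1 nowhere but r9c3. So r9c3=1.
Step 10. [r9c8∈{3,8}] in row 9, 3 fits only at r9c8, so r9c8=3.
Step 11. [r4c7∈{4,9}] 4 has one home in col 7: r4c7, so r4c7=4.
Step 12. [r4c3∈{8}] r4c3 has the single candidate 8 ⇒ r4c3=8.
Step 13. [r8c6∈{2,7,8}] r8c6 is the only open cell in row 8 admitting 2. So r8c6=2.
Step 14. [r8c7∈{8,9}] across col 7, 9 lands solely at r8c7. So r8c7=9.
Step 15. [r8c9∈{7}] r8c9 has the single candidate 7. So r8c9=7.
Step 16. [r8c2∈{8}] r8c2's peers cover all but 8, so r8c2=8.
Step 17. [r7c6∈{7,8}] 7 has one home in row 7: r7c6 ⇒ r7c6=7.
Step 18. [r7c9∈{1}] r7c9 is down to just 1 ⇒ r7c9=1.
Step 19. [r7c8∈{8}] only 8 remains possible at r7c8. So r7c8=8.
Step 20. [r2c9∈{3}] r2c9 has the single candidate 3, so r2c9=3.
Step 21. [r3c6∈{1}] r3c6 has the single candidate 1 ⇒ r3c6=1.
Step 22. [r6c7∈{3}] only 3 remains possible at r6c7 ⇒ r6c7=3.
Step 23. [r1c9∈{2}] only 2 remains possible at r1c9, so r1c9=2.
Step 24. [r1c5∈{3}] r1c5 has the single candidate 3 ⇒ r1c5=3.
Step 25. [r5c4∈{5}] r5c4 is down to just 5 ⇒ r5c4=5.
Step 26. [r8c8∈{6}] r8c8 is down to just 6 ⇒ r8c8=6.
Step 27. [r2c3∈{9}] r2c3 has the single candidate 9 ⇒ r2c3=9.
Step 28. [r4c9∈{9}] nothing but 9 survives at r4c9 ⇒ r4c9=9.
Step 29. [r5c2∈{2}] r5c2 is down to just 2. So r5c2=2.
Step 30. [r8c3∈{3}] r8c3's peers cover all but 3 ⇒ r8c3=3.
Step 31. [r2c7∈{8}] r2c7 is down to just 8 ⇒ r2c7=8.
Step 32. [r9c4∈{9}] nothing but 9 survives at r9c4, so r9c4=9.
Step 33. [r7c7∈{5}] r7c7's peers cover all but 5, so r7c7=5.
Step 34. [r9c2∈{7}] only 7 remains possible at r9c2, so r9c2=7.
Step 35. [r2c4∈{6}] r2c4 has the single candidate 6. So r2c4=6.
Step 36. [r2c8∈{1}] only 1 remains possible at r2c8. So r2c8=1.
Step 37. [r4c2∈{6}] only 6 remains possible at r4c2 ⇒ r4c2=6.
Step 38. [r2c6∈{4}] r2c6 is down to just 4 ⇒ r2c6=4.
Step 39. [r3c1∈{8}] only 8 remains possible at r3c1, so r3c1=8.
Step 40. [r5c5∈{8}] r5c5's peers cover all but 8 ⇒ r5c5=8.
Step 41. [r5c3∈{4}] only 4 remains possible at r5c3, so r5c3=4.
Step 42. [r9c6∈{8}] nothing but 8 survives at r9c6, so r9c6=8.
Step 43. [r2c2∈{5}] only 5 remains possible at r2c2. So r2c2=5.

Answer: 4 1 7 8 3 5 6 9 2 / 2 5 9 6 7 4 8 1 3 / 8 3 6 2 9 1 7 4 5 / 7 6 8 1 2 3 4 5 9 / 3 2 4 5 8 9 1 7 6 / 1 9 5 7 4 6 3 2 8 / 9 4 2 3 6 7 5 8 1 / 5 8 3 4 1 2 9 6 7 / 6 7 1 9 5 8 2 3 4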